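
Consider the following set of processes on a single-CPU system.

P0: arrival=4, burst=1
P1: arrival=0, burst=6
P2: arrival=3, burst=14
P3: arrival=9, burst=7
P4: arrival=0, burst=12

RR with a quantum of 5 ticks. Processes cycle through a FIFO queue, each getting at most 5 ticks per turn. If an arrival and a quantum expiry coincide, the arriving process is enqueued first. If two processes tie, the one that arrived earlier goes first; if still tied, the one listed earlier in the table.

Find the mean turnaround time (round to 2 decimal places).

25.40

Gantt: | P1 0-5 | P4 5-10 | P2 10-15 | P0 15-16 | P1 16-17 | P3 17-22 | P4 22-27 | P2 27-32 | P3 32-34 | P4 34-36 | P2 36-40 |
Completion: P0=16  P1=17  P2=40  P3=34  P4=36
Turnaround times: P0=12, P1=17, P2=37, P3=25, P4=36
Average turnaround = (12+17+37+25+36) / 5 = 127/5 = 25.40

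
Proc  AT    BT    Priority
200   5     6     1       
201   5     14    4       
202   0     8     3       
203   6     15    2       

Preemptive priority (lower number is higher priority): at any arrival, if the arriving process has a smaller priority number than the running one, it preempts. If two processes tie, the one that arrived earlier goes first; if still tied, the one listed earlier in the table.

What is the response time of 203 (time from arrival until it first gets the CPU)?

Schedule: | 202 0-5 | 200 5-11 | 203 11-26 | 202 26-29 | 201 29-43 |
Completion: 200=11  201=43  202=29  203=26
Turnaround (C−A): 200=6  201=38  202=29  203=20
Response(203) = first start − arrival = 11 − 6 = 5

5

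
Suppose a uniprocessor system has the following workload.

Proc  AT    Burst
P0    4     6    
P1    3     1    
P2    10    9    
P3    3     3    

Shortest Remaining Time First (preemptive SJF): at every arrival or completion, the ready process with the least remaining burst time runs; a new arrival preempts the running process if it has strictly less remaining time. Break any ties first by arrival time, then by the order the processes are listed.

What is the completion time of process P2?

22

Schedule: | idle 0-3 | P1 3-4 | P3 4-7 | P0 7-13 | P2 13-22 |
Completion: P0=13  P1=4  P2=22  P3=7
Turnaround (C−A): P0=9  P1=1  P2=12  P3=4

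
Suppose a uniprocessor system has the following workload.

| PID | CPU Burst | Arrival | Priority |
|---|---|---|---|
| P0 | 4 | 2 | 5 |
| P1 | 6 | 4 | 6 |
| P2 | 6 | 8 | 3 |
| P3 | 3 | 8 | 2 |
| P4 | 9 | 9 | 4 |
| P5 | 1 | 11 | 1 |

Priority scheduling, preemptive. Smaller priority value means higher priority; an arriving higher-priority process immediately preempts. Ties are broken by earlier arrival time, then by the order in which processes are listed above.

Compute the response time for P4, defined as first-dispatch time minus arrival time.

Timeline: | idle 0-2 | P0 2-6 | P1 6-8 | P3 8-11 | P5 11-12 | P2 12-18 | P4 18-27 | P1 27-31 |
Completion: P0=6  P1=31  P2=18  P3=11  P4=27  P5=12
Turnaround (C−A): P0=4  P1=27  P2=10  P3=3  P4=18  P5=1
Response(P4) = first start − arrival = 18 − 9 = 9

9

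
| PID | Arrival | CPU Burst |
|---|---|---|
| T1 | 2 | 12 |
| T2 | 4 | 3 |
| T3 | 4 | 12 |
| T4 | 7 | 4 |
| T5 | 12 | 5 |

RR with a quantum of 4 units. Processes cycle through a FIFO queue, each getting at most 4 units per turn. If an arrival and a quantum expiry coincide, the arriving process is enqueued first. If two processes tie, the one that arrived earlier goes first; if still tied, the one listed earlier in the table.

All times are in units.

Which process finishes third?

T1

Schedule: | idle 0-2 | T1 2-6 | T2 6-9 | T3 9-13 | T1 13-17 | T4 17-21 | T5 21-25 | T3 25-29 | T1 29-33 | T5 33-34 | T3 34-38 |
Completion: T1=33  T2=9  T3=38  T4=21  T5=34
Finish order: T2 → T4 → T1 → T5 → T3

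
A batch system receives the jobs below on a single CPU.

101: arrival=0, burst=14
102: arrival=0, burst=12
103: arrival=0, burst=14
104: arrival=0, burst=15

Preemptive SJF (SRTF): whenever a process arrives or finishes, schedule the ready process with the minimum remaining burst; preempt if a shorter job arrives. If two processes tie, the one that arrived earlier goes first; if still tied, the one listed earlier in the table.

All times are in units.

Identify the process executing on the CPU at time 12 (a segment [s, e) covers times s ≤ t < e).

Timeline: | 102 0-12 | 101 12-26 | 103 26-40 | 104 40-55 |
Completion: 101=26  102=12  103=40  104=55

101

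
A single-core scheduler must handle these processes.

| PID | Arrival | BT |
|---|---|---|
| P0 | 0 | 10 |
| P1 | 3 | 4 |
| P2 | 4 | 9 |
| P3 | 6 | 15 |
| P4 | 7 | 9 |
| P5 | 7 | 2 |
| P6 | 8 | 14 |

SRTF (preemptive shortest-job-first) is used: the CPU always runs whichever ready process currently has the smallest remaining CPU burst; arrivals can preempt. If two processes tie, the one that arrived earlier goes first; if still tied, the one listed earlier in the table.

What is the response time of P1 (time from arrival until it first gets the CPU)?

0

Gantt: | P0 0-3 | P1 3-7 | P5 7-9 | P0 9-16 | P2 16-25 | P4 25-34 | P6 34-48 | P3 48-63 |
Completion: P0=16  P1=7  P2=25  P3=63  P4=34  P5=9  P6=48
Turnaround (C−A): P0=16  P1=4  P2=21  P3=57  P4=27  P5=2  P6=40
Response(P1) = first start − arrival = 3 − 3 = 0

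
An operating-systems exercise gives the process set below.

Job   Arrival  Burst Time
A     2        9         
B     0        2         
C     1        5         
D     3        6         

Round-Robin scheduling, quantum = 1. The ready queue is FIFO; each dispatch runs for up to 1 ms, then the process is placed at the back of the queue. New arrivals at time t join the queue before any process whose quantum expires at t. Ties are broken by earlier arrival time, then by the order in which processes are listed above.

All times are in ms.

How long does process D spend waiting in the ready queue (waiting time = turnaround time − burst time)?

10

Schedule: | B 0-1 | C 1-2 | B 2-3 | A 3-4 | C 4-5 | D 5-6 | A 6-7 | C 7-8 | D 8-9 | A 9-10 | C 10-11 | D 11-12 | A 12-13 | C 13-14 | D 14-15 | A 15-16 | D 16-17 | A 17-18 | D 18-19 | A 19-22 |
Completion: A=22  B=3  C=14  D=19
Turnaround (C−A): A=20  B=3  C=13  D=16
Waiting(D) = turnaround − burst = 16 − 6 = 10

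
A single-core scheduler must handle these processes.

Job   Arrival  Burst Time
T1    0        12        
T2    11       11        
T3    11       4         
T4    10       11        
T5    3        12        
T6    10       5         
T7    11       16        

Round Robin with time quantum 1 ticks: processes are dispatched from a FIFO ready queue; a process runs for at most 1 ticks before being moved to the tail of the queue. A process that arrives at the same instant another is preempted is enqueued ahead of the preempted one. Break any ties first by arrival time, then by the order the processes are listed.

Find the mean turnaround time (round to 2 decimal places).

46.00

Timeline: | T1 0-3 | T5 3-4 | T1 4-5 | T5 5-6 | T1 6-7 | T5 7-8 | T1 8-9 | T5 9-10 | T1 10-11 | T4 11-12 | T6 12-13 | T5 13-14 | T2 14-15 | T3 15-16 | T7 16-17 | T1 17-18 | T4 18-19 | T6 19-20 | T5 20-21 | T2 21-22 | T3 22-23 | T7 23-24 | T1 24-25 | T4 25-26 | T6 26-27 | T5 27-28 | T2 28-29 | T3 29-30 | T7 30-31 | T1 31-32 | T4 32-33 | T6 33-34 | T5 34-35 | T2 35-36 | T3 36-37 | T7 37-38 | T1 38-39 | T4 39-40 | T6 40-41 | T5 41-42 | T2 42-43 | T7 43-44 | T1 44-45 | T4 45-46 | T5 46-47 | T2 47-48 | T7 48-49 | T4 49-50 | T5 50-51 | T2 51-52 | T7 52-53 | T4 53-54 | T5 54-55 | T2 55-56 | T7 56-57 | T4 57-58 | T2 58-59 | T7 59-60 | T4 60-61 | T2 61-62 | T7 62-63 | T4 63-64 | T2 64-65 | T7 65-71 |
Completion: T1=45  T2=65  T3=37  T4=64  T5=55  T6=41  T7=71
Turnaround (C−A): T1=45  T2=54  T3=26  T4=54  T5=52  T6=31  T7=60
Turnaround times: T1=45, T2=54, T3=26, T4=54, T5=52, T6=31, T7=60
Average turnaround = (45+54+26+54+52+31+60) / 7 = 322/7 = 46.00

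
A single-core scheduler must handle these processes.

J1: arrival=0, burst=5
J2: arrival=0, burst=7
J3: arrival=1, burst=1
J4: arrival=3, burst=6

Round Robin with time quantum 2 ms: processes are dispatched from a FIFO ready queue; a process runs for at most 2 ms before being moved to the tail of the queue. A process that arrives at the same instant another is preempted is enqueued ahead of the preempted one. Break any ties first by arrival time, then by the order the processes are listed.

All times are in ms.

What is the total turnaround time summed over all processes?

50

Schedule: | J1 0-2 | J2 2-4 | J3 4-5 | J1 5-7 | J4 7-9 | J2 9-11 | J1 11-12 | J4 12-14 | J2 14-16 | J4 16-18 | J2 18-19 |
Completion: J1=12  J2=19  J3=5  J4=18
Turnaround = completion − arrival: J1=12, J2=19, J3=4, J4=15
Total turnaround = 12 + 19 + 4 + 15 = 50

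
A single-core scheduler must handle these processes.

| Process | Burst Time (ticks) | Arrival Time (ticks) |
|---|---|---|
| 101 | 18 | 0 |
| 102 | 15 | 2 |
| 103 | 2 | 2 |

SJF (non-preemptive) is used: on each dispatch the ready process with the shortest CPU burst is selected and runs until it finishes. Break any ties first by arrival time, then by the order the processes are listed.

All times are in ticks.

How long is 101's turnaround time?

Schedule: | 101 0-18 | 103 18-20 | 102 20-35 |
Completion: 101=18  102=35  103=20
Turnaround (C−A): 101=18  102=33  103=18
Turnaround(101) = completion − arrival = 18 − 0 = 18

18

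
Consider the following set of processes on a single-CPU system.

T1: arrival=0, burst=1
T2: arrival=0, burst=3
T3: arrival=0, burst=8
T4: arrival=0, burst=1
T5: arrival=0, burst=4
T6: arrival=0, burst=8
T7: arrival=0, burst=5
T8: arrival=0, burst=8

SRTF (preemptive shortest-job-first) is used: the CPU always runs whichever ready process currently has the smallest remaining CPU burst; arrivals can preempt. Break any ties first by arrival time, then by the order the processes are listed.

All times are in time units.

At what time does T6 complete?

30

Timeline: | T1 0-1 | T4 1-2 | T2 2-5 | T5 5-9 | T7 9-14 | T3 14-22 | T6 22-30 | T8 30-38 |
Completion: T1=1  T2=5  T3=22  T4=2  T5=9  T6=30  T7=14  T8=38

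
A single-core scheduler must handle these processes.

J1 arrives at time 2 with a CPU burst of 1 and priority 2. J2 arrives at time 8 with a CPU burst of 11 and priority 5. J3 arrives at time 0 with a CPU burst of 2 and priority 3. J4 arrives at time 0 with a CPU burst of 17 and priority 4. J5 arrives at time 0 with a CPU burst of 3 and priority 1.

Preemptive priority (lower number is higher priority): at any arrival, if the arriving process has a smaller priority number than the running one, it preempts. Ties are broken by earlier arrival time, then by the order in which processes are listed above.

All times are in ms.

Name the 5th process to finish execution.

J2

Timeline: | J5 0-3 | J1 3-4 | J3 4-6 | J4 6-23 | J2 23-34 |
Completion: J1=4  J2=34  J3=6  J4=23  J5=3
Finish order: J5 → J1 → J3 → J4 → J2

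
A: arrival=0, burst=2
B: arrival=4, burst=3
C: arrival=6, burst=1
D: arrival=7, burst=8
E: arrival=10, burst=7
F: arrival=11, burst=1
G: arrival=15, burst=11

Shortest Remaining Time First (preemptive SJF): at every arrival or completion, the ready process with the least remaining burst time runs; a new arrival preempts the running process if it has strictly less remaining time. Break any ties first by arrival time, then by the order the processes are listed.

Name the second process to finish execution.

B

Schedule: | A 0-2 | idle 2-4 | B 4-7 | C 7-8 | D 8-11 | F 11-12 | D 12-17 | E 17-24 | G 24-35 |
Completion: A=2  B=7  C=8  D=17  E=24  F=12  G=35
Finish order: A → B → C → F → D → E → G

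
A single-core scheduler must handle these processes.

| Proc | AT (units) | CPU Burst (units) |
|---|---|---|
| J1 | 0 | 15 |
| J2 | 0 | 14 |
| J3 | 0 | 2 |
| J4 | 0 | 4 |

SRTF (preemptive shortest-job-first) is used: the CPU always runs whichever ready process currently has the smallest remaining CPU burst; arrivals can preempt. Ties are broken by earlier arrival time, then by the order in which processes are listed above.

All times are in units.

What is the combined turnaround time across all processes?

63

Schedule: | J3 0-2 | J4 2-6 | J2 6-20 | J1 20-35 |
Completion: J1=35  J2=20  J3=2  J4=6
Turnaround = completion − arrival: J1=35, J2=20, J3=2, J4=6
Total turnaround = 35 + 20 + 2 + 6 = 63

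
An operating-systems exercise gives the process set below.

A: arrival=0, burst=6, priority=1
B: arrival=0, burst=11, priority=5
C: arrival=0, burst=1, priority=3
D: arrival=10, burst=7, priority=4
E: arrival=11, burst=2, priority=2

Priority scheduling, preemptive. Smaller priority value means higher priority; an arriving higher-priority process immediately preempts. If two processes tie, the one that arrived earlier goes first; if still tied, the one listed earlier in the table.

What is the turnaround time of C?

Timeline: | A 0-6 | C 6-7 | B 7-10 | D 10-11 | E 11-13 | D 13-19 | B 19-27 |
Completion: A=6  B=27  C=7  D=19  E=13
Turnaround (C−A): A=6  B=27  C=7  D=9  E=2
Turnaround(C) = completion − arrival = 7 − 0 = 7

7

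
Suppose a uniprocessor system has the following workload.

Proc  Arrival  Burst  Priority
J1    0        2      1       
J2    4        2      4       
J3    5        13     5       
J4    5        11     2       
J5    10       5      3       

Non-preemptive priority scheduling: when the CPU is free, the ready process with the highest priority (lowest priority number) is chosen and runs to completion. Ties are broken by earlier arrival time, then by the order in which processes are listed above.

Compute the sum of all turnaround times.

Gantt: | J1 0-2 | idle 2-4 | J2 4-6 | J4 6-17 | J5 17-22 | J3 22-35 |
Completion: J1=2  J2=6  J3=35  J4=17  J5=22
Turnaround (C−A): J1=2  J2=2  J3=30  J4=12  J5=12
Turnaround = completion − arrival: J1=2, J2=2, J3=30, J4=12, J5=12
Total turnaround = 2 + 2 + 30 + 12 + 12 = 58

58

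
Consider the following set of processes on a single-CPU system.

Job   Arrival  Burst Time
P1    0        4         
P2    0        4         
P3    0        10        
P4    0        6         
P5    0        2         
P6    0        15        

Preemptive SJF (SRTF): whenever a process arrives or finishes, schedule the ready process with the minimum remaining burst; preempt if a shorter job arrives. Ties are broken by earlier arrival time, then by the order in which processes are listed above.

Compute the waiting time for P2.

Timeline: | P5 0-2 | P1 2-6 | P2 6-10 | P4 10-16 | P3 16-26 | P6 26-41 |
Completion: P1=6  P2=10  P3=26  P4=16  P5=2  P6=41
Waiting(P2) = turnaround − burst = 10 − 4 = 6

6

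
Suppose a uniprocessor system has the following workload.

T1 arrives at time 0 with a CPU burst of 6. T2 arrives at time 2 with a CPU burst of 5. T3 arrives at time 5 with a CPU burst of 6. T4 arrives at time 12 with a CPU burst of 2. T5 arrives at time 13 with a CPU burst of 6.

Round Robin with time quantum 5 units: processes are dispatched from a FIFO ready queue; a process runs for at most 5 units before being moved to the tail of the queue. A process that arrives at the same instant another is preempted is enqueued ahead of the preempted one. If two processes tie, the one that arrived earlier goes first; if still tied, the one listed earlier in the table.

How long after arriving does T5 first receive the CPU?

Timeline: | T1 0-5 | T2 5-10 | T3 10-15 | T1 15-16 | T4 16-18 | T5 18-23 | T3 23-24 | T5 24-25 |
Completion: T1=16  T2=10  T3=24  T4=18  T5=25
Turnaround (C−A): T1=16  T2=8  T3=19  T4=6  T5=12
Response(T5) = first start − arrival = 18 − 13 = 5

5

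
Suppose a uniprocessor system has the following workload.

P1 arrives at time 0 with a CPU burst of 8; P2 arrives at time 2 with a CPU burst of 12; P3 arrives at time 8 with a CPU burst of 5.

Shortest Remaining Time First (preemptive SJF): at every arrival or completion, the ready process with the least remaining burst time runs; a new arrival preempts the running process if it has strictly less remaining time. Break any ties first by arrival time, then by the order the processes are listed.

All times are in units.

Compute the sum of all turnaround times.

36

Gantt: | P1 0-8 | P3 8-13 | P2 13-25 |
Completion: P1=8  P2=25  P3=13
Turnaround (C−A): P1=8  P2=23  P3=5
Turnaround = completion − arrival: P1=8, P2=23, P3=5
Total turnaround = 8 + 23 + 5 = 36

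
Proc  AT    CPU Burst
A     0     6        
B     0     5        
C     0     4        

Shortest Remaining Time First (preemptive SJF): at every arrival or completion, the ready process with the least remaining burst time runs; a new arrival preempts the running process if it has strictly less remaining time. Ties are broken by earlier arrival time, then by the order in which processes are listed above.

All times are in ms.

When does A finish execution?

Timeline: | C 0-4 | B 4-9 | A 9-15 |
Completion: A=15  B=9  C=4

15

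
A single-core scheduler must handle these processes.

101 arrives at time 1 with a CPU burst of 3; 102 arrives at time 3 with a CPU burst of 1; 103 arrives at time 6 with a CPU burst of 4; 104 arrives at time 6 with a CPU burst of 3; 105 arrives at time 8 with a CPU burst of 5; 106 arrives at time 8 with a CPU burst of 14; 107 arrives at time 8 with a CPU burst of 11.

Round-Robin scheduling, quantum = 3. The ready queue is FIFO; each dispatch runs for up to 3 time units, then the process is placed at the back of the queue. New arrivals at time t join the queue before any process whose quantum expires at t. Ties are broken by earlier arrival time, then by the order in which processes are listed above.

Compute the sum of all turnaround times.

Gantt: | idle 0-1 | 101 1-4 | 102 4-5 | idle 5-6 | 103 6-9 | 104 9-12 | 105 12-15 | 106 15-18 | 107 18-21 | 103 21-22 | 105 22-24 | 106 24-27 | 107 27-30 | 106 30-33 | 107 33-36 | 106 36-39 | 107 39-41 | 106 41-43 |
Completion: 101=4  102=5  103=22  104=12  105=24  106=43  107=41
Turnaround (C−A): 101=3  102=2  103=16  104=6  105=16  106=35  107=33
Turnaround = completion − arrival: 101=3, 102=2, 103=16, 104=6, 105=16, 106=35, 107=33
Total turnaround = 3 + 2 + 16 + 6 + 16 + 35 + 33 = 111

111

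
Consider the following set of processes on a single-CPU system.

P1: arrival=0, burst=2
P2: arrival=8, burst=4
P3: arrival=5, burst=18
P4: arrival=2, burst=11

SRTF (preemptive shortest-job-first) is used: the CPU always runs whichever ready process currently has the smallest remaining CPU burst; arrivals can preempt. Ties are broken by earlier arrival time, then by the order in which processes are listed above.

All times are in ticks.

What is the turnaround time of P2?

4

Timeline: | P1 0-2 | P4 2-8 | P2 8-12 | P4 12-17 | P3 17-35 |
Completion: P1=2  P2=12  P3=35  P4=17
Turnaround (C−A): P1=2  P2=4  P3=30  P4=15
Turnaround(P2) = completion − arrival = 12 − 8 = 4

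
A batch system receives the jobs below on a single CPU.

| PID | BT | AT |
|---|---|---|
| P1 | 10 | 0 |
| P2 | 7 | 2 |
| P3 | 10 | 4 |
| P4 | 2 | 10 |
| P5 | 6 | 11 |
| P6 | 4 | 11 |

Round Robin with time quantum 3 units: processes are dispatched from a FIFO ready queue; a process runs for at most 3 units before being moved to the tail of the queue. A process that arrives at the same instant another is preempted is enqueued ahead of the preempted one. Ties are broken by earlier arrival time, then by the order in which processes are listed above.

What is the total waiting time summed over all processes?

Timeline: | P1 0-3 | P2 3-6 | P1 6-9 | P3 9-12 | P2 12-15 | P1 15-18 | P4 18-20 | P5 20-23 | P6 23-26 | P3 26-29 | P2 29-30 | P1 30-31 | P5 31-34 | P6 34-35 | P3 35-39 |
Completion: P1=31  P2=30  P3=39  P4=20  P5=34  P6=35
Turnaround (C−A): P1=31  P2=28  P3=35  P4=10  P5=23  P6=24
Waiting = turnaround − burst: P1=21, P2=21, P3=25, P4=8, P5=17, P6=20
Total waiting = 21 + 21 + 25 + 8 + 17 + 20 = 112

112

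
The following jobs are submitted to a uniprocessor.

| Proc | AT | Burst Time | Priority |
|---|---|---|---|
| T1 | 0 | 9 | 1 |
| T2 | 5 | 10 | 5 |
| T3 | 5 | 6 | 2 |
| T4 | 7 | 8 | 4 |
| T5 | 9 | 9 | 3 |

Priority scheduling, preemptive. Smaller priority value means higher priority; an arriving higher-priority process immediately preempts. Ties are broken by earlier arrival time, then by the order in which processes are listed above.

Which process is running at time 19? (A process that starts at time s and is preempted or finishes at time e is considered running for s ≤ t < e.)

Schedule: | T1 0-9 | T3 9-15 | T5 15-24 | T4 24-32 | T2 32-42 |
Completion: T1=9  T2=42  T3=15  T4=32  T5=24

T5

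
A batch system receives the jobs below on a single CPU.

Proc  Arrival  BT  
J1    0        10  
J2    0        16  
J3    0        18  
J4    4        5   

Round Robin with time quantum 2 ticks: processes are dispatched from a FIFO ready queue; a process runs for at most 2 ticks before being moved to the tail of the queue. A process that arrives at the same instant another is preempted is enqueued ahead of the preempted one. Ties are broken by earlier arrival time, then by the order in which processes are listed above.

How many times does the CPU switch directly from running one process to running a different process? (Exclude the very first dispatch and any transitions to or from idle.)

23

Gantt: | J1 0-2 | J2 2-4 | J3 4-6 | J1 6-8 | J4 8-10 | J2 10-12 | J3 12-14 | J1 14-16 | J4 16-18 | J2 18-20 | J3 20-22 | J1 22-24 | J4 24-25 | J2 25-27 | J3 27-29 | J1 29-31 | J2 31-33 | J3 33-35 | J2 35-37 | J3 37-39 | J2 39-41 | J3 41-43 | J2 43-45 | J3 45-49 |
Completion: J1=31  J2=45  J3=49  J4=25
Turnaround (C−A): J1=31  J2=45  J3=49  J4=21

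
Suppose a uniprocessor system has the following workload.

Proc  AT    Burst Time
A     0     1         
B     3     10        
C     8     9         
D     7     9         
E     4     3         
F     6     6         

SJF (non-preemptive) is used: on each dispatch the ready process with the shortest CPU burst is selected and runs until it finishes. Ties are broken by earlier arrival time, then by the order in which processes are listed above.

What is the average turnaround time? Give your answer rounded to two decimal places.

Schedule: | A 0-1 | idle 1-3 | B 3-13 | E 13-16 | F 16-22 | D 22-31 | C 31-40 |
Completion: A=1  B=13  C=40  D=31  E=16  F=22
Turnaround (C−A): A=1  B=10  C=32  D=24  E=12  F=16
Turnaround times: A=1, B=10, C=32, D=24, E=12, F=16
Average turnaround = (1+10+32+24+12+16) / 6 = 95/6 = 15.83

15.83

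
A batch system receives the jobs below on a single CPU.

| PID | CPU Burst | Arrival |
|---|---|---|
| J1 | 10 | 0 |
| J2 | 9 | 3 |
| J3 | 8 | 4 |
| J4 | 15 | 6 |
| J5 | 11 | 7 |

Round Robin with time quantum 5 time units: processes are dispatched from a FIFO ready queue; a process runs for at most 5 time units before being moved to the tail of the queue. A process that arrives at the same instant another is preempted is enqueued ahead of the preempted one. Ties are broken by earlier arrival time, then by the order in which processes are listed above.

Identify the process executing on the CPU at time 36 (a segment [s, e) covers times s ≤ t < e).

Timeline: | J1 0-5 | J2 5-10 | J3 10-15 | J1 15-20 | J4 20-25 | J5 25-30 | J2 30-34 | J3 34-37 | J4 37-42 | J5 42-47 | J4 47-52 | J5 52-53 |
Completion: J1=20  J2=34  J3=37  J4=52  J5=53
Turnaround (C−A): J1=20  J2=31  J3=33  J4=46  J5=46

J3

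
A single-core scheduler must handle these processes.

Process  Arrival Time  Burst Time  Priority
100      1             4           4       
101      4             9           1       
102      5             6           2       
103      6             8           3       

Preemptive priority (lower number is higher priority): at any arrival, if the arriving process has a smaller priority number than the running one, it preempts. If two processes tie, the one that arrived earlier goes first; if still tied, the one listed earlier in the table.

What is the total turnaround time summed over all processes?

71

Timeline: | idle 0-1 | 100 1-4 | 101 4-13 | 102 13-19 | 103 19-27 | 100 27-28 |
Completion: 100=28  101=13  102=19  103=27
Turnaround = completion − arrival: 100=27, 101=9, 102=14, 103=21
Total turnaround = 27 + 9 + 14 + 21 = 71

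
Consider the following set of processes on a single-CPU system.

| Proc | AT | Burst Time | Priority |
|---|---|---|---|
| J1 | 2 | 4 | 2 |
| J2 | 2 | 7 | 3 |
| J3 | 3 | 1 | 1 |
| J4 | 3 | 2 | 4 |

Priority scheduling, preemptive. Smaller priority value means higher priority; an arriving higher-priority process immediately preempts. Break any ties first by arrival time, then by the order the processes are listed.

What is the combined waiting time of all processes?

17

Schedule: | idle 0-2 | J1 2-3 | J3 3-4 | J1 4-7 | J2 7-14 | J4 14-16 |
Completion: J1=7  J2=14  J3=4  J4=16
Turnaround (C−A): J1=5  J2=12  J3=1  J4=13
Waiting = turnaround − burst: J1=1, J2=5, J3=0, J4=11
Total waiting = 1 + 5 + 0 + 11 = 17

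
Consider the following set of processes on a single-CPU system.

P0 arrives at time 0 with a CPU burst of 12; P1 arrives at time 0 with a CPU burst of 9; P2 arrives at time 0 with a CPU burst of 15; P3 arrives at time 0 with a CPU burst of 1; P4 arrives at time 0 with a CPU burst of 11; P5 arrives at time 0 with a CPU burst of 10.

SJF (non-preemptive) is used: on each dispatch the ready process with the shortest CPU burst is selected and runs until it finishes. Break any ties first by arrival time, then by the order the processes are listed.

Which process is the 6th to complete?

P2

Schedule: | P3 0-1 | P1 1-10 | P5 10-20 | P4 20-31 | P0 31-43 | P2 43-58 |
Completion: P0=43  P1=10  P2=58  P3=1  P4=31  P5=20
Turnaround (C−A): P0=43  P1=10  P2=58  P3=1  P4=31  P5=20
Finish order: P3 → P1 → P5 → P4 → P0 → P2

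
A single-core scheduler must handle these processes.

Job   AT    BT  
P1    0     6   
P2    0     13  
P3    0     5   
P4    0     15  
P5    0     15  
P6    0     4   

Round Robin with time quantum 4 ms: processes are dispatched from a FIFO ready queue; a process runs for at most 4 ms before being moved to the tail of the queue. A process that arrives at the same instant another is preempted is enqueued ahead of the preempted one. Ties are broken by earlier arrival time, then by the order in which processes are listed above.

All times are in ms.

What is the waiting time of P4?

40

Schedule: | P1 0-4 | P2 4-8 | P3 8-12 | P4 12-16 | P5 16-20 | P6 20-24 | P1 24-26 | P2 26-30 | P3 30-31 | P4 31-35 | P5 35-39 | P2 39-43 | P4 43-47 | P5 47-51 | P2 51-52 | P4 52-55 | P5 55-58 |
Completion: P1=26  P2=52  P3=31  P4=55  P5=58  P6=24
Waiting(P4) = turnaround − burst = 55 − 15 = 40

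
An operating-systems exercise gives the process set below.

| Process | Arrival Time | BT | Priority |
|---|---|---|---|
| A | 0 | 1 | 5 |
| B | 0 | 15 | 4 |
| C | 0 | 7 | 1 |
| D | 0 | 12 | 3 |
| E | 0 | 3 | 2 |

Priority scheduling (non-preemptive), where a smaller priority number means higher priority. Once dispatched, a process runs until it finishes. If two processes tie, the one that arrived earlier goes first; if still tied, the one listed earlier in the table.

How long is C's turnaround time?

Schedule: | C 0-7 | E 7-10 | D 10-22 | B 22-37 | A 37-38 |
Completion: A=38  B=37  C=7  D=22  E=10
Turnaround(C) = completion − arrival = 7 − 0 = 7

7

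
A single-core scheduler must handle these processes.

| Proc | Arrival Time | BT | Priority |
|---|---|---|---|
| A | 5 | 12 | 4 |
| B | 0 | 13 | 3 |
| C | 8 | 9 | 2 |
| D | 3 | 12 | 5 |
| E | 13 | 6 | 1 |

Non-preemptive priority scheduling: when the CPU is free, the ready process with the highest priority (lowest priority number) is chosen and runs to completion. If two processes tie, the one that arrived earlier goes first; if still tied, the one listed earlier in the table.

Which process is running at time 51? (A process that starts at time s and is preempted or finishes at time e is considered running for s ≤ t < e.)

D

Schedule: | B 0-13 | E 13-19 | C 19-28 | A 28-40 | D 40-52 |
Completion: A=40  B=13  C=28  D=52  E=19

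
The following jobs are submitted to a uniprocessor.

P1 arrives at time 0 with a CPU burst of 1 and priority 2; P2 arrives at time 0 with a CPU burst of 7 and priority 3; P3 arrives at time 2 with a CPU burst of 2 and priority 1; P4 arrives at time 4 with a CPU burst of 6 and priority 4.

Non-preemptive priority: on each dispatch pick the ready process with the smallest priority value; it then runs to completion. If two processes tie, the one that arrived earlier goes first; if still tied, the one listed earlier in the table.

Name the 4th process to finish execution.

P4

Gantt: | P1 0-1 | P2 1-8 | P3 8-10 | P4 10-16 |
Completion: P1=1  P2=8  P3=10  P4=16
Turnaround (C−A): P1=1  P2=8  P3=8  P4=12
Finish order: P1 → P2 → P3 → P4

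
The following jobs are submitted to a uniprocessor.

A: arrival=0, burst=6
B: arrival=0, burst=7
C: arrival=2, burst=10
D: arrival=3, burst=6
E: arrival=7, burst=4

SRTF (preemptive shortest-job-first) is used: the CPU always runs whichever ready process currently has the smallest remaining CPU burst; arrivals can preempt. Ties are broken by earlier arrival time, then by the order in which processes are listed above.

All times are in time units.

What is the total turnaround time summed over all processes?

Gantt: | A 0-6 | D 6-7 | E 7-11 | D 11-16 | B 16-23 | C 23-33 |
Completion: A=6  B=23  C=33  D=16  E=11
Turnaround (C−A): A=6  B=23  C=31  D=13  E=4
Turnaround = completion − arrival: A=6, B=23, C=31, D=13, E=4
Total turnaround = 6 + 23 + 31 + 13 + 4 = 77

77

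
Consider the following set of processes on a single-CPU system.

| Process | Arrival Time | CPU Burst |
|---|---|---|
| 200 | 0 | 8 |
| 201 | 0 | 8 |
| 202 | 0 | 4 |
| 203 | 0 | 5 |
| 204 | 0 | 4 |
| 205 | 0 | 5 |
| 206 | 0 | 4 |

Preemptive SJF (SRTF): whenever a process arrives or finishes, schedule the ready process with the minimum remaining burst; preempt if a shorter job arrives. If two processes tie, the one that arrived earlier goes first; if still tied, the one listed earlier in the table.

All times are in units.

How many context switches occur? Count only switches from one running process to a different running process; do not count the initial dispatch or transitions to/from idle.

6

Gantt: | 202 0-4 | 204 4-8 | 206 8-12 | 203 12-17 | 205 17-22 | 200 22-30 | 201 30-38 |
Completion: 200=30  201=38  202=4  203=17  204=8  205=22  206=12
Turnaround (C−A): 200=30  201=38  202=4  203=17  204=8  205=22  206=12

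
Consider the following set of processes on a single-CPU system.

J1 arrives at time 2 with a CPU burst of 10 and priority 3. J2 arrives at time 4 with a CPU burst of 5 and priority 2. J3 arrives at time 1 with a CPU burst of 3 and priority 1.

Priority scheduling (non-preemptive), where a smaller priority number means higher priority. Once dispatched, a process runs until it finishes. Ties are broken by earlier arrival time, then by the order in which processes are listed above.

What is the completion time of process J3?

Timeline: | idle 0-1 | J3 1-4 | J2 4-9 | J1 9-19 |
Completion: J1=19  J2=9  J3=4

4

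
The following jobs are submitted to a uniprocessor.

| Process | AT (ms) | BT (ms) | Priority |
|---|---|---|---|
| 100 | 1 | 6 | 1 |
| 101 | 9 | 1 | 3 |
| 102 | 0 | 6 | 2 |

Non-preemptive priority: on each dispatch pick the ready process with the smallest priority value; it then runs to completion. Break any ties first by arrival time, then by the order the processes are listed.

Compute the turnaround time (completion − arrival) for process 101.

Gantt: | 102 0-6 | 100 6-12 | 101 12-13 |
Completion: 100=12  101=13  102=6
Turnaround(101) = completion − arrival = 13 − 9 = 4

4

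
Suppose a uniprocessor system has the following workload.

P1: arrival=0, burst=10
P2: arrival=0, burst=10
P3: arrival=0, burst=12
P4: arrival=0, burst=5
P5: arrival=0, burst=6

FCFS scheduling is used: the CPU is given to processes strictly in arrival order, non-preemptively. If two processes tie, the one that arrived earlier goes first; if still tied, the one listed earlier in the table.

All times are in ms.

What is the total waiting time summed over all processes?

99

Gantt: | P1 0-10 | P2 10-20 | P3 20-32 | P4 32-37 | P5 37-43 |
Completion: P1=10  P2=20  P3=32  P4=37  P5=43
Turnaround (C−A): P1=10  P2=20  P3=32  P4=37  P5=43
Waiting = turnaround − burst: P1=0, P2=10, P3=20, P4=32, P5=37
Total waiting = 0 + 10 + 20 + 32 + 37 = 99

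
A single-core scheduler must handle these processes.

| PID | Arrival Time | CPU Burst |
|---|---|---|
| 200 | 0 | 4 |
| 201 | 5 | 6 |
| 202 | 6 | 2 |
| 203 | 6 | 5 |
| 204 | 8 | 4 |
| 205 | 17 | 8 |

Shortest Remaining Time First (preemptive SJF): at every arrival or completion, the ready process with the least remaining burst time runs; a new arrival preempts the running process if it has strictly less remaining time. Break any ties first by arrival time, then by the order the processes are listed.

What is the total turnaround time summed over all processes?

51

Timeline: | 200 0-4 | idle 4-5 | 201 5-6 | 202 6-8 | 204 8-12 | 201 12-17 | 203 17-22 | 205 22-30 |
Completion: 200=4  201=17  202=8  203=22  204=12  205=30
Turnaround (C−A): 200=4  201=12  202=2  203=16  204=4  205=13
Turnaround = completion − arrival: 200=4, 201=12, 202=2, 203=16, 204=4, 205=13
Total turnaround = 4 + 12 + 2 + 16 + 4 + 13 = 51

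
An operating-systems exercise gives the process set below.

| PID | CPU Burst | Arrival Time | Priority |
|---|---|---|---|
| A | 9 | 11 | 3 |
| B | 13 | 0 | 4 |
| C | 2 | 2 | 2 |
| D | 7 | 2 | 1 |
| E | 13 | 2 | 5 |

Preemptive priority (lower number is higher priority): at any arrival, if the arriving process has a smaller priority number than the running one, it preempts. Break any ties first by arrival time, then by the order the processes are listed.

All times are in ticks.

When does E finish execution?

Gantt: | B 0-2 | D 2-9 | C 9-11 | A 11-20 | B 20-31 | E 31-44 |
Completion: A=20  B=31  C=11  D=9  E=44

44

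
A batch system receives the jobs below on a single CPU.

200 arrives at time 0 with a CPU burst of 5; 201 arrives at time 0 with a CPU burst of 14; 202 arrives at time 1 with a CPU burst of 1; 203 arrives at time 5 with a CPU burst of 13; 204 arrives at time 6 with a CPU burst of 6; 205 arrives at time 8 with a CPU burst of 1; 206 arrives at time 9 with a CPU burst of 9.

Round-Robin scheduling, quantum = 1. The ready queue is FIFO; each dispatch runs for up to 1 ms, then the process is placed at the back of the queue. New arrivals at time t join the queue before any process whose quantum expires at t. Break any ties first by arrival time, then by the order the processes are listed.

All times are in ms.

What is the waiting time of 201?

34

Gantt: | 200 0-1 | 201 1-2 | 202 2-3 | 200 3-4 | 201 4-5 | 200 5-6 | 203 6-7 | 201 7-8 | 204 8-9 | 200 9-10 | 203 10-11 | 205 11-12 | 201 12-13 | 206 13-14 | 204 14-15 | 200 15-16 | 203 16-17 | 201 17-18 | 206 18-19 | 204 19-20 | 203 20-21 | 201 21-22 | 206 22-23 | 204 23-24 | 203 24-25 | 201 25-26 | 206 26-27 | 204 27-28 | 203 28-29 | 201 29-30 | 206 30-31 | 204 31-32 | 203 32-33 | 201 33-34 | 206 34-35 | 203 35-36 | 201 36-37 | 206 37-38 | 203 38-39 | 201 39-40 | 206 40-41 | 203 41-42 | 201 42-43 | 206 43-44 | 203 44-45 | 201 45-46 | 203 46-47 | 201 47-48 | 203 48-49 |
Completion: 200=16  201=48  202=3  203=49  204=32  205=12  206=44
Waiting(201) = turnaround − burst = 48 − 14 = 34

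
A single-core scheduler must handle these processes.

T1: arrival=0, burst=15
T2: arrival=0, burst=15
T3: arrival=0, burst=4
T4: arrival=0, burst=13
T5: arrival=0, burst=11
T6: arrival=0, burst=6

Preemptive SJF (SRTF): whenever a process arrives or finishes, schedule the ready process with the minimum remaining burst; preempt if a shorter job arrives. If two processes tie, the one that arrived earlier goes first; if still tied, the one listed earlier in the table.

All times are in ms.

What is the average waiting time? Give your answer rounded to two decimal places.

19.67

Gantt: | T3 0-4 | T6 4-10 | T5 10-21 | T4 21-34 | T1 34-49 | T2 49-64 |
Completion: T1=49  T2=64  T3=4  T4=34  T5=21  T6=10
Waiting times: T1=34, T2=49, T3=0, T4=21, T5=10, T6=4
Average waiting = (34+49+0+21+10+4) / 6 = 118/6 = 19.67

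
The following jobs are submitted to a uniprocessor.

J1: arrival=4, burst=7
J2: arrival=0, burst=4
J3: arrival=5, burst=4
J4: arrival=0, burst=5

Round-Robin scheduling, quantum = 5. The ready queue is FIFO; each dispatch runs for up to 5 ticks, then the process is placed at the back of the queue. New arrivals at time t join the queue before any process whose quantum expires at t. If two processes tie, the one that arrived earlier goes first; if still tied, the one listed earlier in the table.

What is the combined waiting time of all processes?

22

Schedule: | J2 0-4 | J4 4-9 | J1 9-14 | J3 14-18 | J1 18-20 |
Completion: J1=20  J2=4  J3=18  J4=9
Waiting = turnaround − burst: J1=9, J2=0, J3=9, J4=4
Total waiting = 9 + 0 + 9 + 4 = 22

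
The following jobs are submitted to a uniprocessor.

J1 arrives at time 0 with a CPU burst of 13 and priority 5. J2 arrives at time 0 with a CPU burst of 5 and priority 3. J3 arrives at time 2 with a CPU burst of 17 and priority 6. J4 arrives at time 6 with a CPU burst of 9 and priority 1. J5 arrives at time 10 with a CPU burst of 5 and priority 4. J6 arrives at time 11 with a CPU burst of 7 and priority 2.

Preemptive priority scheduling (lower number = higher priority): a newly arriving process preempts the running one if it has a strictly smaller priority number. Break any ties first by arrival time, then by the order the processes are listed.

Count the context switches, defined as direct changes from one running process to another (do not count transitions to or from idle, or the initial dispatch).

Timeline: | J2 0-5 | J1 5-6 | J4 6-15 | J6 15-22 | J5 22-27 | J1 27-39 | J3 39-56 |
Completion: J1=39  J2=5  J3=56  J4=15  J5=27  J6=22
Turnaround (C−A): J1=39  J2=5  J3=54  J4=9  J5=17  J6=11

6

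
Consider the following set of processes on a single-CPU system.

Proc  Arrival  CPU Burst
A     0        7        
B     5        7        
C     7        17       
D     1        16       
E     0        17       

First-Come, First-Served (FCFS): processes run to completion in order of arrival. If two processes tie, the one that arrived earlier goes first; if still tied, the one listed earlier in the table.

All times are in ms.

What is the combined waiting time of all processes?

105

Gantt: | A 0-7 | E 7-24 | D 24-40 | B 40-47 | C 47-64 |
Completion: A=7  B=47  C=64  D=40  E=24
Turnaround (C−A): A=7  B=42  C=57  D=39  E=24
Waiting = turnaround − burst: A=0, B=35, C=40, D=23, E=7
Total waiting = 0 + 35 + 40 + 23 + 7 = 105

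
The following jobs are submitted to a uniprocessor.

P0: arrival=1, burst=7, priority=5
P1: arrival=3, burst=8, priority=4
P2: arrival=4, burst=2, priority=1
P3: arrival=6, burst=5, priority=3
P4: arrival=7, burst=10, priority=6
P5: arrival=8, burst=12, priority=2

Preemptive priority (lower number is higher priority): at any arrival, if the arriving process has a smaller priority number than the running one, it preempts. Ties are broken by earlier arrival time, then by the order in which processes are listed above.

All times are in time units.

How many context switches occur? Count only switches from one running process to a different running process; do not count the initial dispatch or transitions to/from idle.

8

Schedule: | idle 0-1 | P0 1-3 | P1 3-4 | P2 4-6 | P3 6-8 | P5 8-20 | P3 20-23 | P1 23-30 | P0 30-35 | P4 35-45 |
Completion: P0=35  P1=30  P2=6  P3=23  P4=45  P5=20
Turnaround (C−A): P0=34  P1=27  P2=2  P3=17  P4=38  P5=12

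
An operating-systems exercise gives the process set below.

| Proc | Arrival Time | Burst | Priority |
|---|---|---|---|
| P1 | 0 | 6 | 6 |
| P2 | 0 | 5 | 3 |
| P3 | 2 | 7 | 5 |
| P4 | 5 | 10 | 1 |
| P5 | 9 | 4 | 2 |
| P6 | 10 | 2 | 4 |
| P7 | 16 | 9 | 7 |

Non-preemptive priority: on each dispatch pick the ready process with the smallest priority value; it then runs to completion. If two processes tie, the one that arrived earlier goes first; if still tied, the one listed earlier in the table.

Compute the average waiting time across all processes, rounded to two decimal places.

11.43

Gantt: | P2 0-5 | P4 5-15 | P5 15-19 | P6 19-21 | P3 21-28 | P1 28-34 | P7 34-43 |
Completion: P1=34  P2=5  P3=28  P4=15  P5=19  P6=21  P7=43
Turnaround (C−A): P1=34  P2=5  P3=26  P4=10  P5=10  P6=11  P7=27
Waiting times: P1=28, P2=0, P3=19, P4=0, P5=6, P6=9, P7=18
Average waiting = (28+0+19+0+6+9+18) / 7 = 80/7 = 11.43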